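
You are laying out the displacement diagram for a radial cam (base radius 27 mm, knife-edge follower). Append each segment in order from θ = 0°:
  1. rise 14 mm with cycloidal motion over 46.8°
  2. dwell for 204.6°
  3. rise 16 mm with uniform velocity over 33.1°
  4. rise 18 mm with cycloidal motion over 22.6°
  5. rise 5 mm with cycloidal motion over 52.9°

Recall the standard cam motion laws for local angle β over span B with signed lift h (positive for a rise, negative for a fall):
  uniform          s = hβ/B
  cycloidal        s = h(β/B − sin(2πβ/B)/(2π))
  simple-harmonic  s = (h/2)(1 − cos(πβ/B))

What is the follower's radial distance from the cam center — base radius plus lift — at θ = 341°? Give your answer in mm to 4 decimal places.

seg 1 [0°–46.8°] cycloidal, h=14: full span → s += 14 → s = 14.0000
seg 2 [46.8°–251.4°] dwell: s stays 14.0000
seg 3 [251.4°–284.5°] uniform, h=16: full span → s += 16 → s = 30.0000
seg 4 [284.5°–307.1°] cycloidal, h=18: full span → s += 18 → s = 48.0000
seg 5 [307.1°–360°] cycloidal, h=5: θ=341° here. β=33.9, B=52.9. 5·(0.6408 − sin(2π·0.6408)/(2π)) = 3.8200 → s = 51.8200
radial distance = base radius + s = 27 + 51.8200 = 78.8200

78.8200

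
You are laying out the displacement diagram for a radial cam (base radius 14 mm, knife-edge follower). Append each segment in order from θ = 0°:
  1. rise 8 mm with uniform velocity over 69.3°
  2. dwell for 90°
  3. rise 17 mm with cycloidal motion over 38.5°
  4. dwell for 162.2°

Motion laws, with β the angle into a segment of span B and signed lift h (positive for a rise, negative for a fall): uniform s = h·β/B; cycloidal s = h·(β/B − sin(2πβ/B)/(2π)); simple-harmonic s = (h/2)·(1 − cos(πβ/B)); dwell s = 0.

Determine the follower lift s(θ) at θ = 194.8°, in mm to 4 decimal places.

seg 1 [0°–69.3°] uniform, h=8: full span → s += 8 → s = 8.0000
seg 2 [69.3°–159.3°] dwell: s stays 8.0000
seg 3 [159.3°–197.8°] cycloidal, h=17: θ=194.8° here. β=35.5, B=38.5. 17·(0.9221 − sin(2π·0.9221)/(2π)) = 16.9477 → s = 24.9477

24.9477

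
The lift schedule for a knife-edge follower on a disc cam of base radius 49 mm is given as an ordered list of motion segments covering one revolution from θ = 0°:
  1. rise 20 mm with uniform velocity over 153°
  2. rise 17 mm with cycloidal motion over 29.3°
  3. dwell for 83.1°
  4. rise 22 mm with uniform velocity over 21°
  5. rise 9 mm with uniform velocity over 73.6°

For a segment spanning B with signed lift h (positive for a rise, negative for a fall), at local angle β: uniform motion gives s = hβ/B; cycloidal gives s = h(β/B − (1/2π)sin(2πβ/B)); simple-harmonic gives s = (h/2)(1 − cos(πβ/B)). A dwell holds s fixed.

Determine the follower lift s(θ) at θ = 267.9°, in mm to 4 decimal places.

seg 1 [0°–153°] uniform, h=20: full span → s += 20 → s = 20.0000
seg 2 [153°–182.3°] cycloidal, h=17: full span → s += 17 → s = 37.0000
seg 3 [182.3°–265.4°] dwell: s stays 37.0000
seg 4 [265.4°–286.4°] uniform, h=22: θ=267.9° here. β=2.5, B=21. 22·2.5/21 = 2.6190 → s = 39.6190

39.6190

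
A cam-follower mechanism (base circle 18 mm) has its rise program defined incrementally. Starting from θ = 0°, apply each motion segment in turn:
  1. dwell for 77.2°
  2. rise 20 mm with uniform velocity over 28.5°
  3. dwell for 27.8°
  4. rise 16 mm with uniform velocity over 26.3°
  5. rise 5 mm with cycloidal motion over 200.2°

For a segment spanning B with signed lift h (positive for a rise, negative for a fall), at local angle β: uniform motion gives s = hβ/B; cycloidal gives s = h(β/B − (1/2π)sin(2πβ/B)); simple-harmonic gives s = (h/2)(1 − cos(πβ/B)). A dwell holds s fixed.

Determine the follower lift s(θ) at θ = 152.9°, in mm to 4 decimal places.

seg 1 [0°–77.2°] dwell: s stays 0.0000
seg 2 [77.2°–105.7°] uniform, h=20: full span → s += 20 → s = 20.0000
seg 3 [105.7°–133.5°] dwell: s stays 20.0000
seg 4 [133.5°–159.8°] uniform, h=16: θ=152.9° here. β=19.4, B=26.3. 16·19.4/26.3 = 11.8023 → s = 31.8023

31.8023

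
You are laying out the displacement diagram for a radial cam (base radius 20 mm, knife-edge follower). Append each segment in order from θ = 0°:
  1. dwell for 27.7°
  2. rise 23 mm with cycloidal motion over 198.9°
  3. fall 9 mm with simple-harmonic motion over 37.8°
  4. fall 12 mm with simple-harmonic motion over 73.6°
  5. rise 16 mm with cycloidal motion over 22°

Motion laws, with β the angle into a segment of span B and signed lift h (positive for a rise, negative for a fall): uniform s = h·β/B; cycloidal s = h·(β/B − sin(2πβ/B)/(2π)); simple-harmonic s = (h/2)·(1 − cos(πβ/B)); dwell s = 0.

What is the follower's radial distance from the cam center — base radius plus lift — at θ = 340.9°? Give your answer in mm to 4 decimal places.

seg 1 [0°–27.7°] dwell: s stays 0.0000
seg 2 [27.7°–226.6°] cycloidal, h=23: full span → s += 23 → s = 23.0000
seg 3 [226.6°–264.4°] simple-harmonic, h=-9: full span → s += -9 → s = 14.0000
seg 4 [264.4°–338°] simple-harmonic, h=-12: full span → s += -12 → s = 2.0000
seg 5 [338°–360°] cycloidal, h=16: θ=340.9° here. β=2.9, B=22. 16·(0.1318 − sin(2π·0.1318)/(2π)) = 0.2330 → s = 2.2330
radial distance = base radius + s = 20 + 2.2330 = 22.2330

22.2330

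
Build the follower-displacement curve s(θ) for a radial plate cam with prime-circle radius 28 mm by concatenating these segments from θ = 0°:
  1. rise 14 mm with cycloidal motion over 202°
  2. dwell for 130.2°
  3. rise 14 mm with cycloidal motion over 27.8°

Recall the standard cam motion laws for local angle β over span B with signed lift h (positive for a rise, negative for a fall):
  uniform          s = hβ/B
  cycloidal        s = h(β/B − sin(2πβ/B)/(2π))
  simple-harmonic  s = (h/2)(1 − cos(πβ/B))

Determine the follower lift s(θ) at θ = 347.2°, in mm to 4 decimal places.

seg 1 [0°–202°] cycloidal, h=14: full span → s += 14 → s = 14.0000
seg 2 [202°–332.2°] dwell: s stays 14.0000
seg 3 [332.2°–360°] cycloidal, h=14: θ=347.2° here. β=15, B=27.8. 14·(0.5396 − sin(2π·0.5396)/(2π)) = 8.1022 → s = 22.1022

22.1022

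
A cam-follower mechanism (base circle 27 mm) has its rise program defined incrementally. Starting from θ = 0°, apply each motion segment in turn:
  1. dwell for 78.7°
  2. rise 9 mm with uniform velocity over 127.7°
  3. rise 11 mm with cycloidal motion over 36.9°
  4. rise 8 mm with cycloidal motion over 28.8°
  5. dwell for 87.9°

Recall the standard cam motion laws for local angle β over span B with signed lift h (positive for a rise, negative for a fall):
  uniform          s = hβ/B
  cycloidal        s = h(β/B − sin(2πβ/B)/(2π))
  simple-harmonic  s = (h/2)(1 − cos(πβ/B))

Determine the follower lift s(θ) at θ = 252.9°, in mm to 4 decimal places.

seg 1 [0°–78.7°] dwell: s stays 0.0000
seg 2 [78.7°–206.4°] uniform, h=9: full span → s += 9 → s = 9.0000
seg 3 [206.4°–243.3°] cycloidal, h=11: full span → s += 11 → s = 20.0000
seg 4 [243.3°–272.1°] cycloidal, h=8: θ=252.9° here. β=9.6, B=28.8. 8·(0.3333 − sin(2π·0.3333)/(2π)) = 1.5640 → s = 21.5640

21.5640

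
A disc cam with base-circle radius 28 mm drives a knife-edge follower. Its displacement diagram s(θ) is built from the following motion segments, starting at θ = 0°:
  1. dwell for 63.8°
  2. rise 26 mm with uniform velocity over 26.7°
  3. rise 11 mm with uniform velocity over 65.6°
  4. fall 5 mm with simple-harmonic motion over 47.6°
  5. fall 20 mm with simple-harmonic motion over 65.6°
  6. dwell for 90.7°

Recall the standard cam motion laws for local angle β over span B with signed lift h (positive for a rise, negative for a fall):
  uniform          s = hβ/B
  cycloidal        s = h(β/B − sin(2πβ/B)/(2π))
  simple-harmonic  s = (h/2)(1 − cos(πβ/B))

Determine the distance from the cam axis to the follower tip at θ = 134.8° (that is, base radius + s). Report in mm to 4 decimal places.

seg 1 [0°–63.8°] dwell: s stays 0.0000
seg 2 [63.8°–90.5°] uniform, h=26: full span → s += 26 → s = 26.0000
seg 3 [90.5°–156.1°] uniform, h=11: θ=134.8° here. β=44.3, B=65.6. 11·44.3/65.6 = 7.4284 → s = 33.4284
radial distance = base radius + s = 28 + 33.4284 = 61.4284

61.4284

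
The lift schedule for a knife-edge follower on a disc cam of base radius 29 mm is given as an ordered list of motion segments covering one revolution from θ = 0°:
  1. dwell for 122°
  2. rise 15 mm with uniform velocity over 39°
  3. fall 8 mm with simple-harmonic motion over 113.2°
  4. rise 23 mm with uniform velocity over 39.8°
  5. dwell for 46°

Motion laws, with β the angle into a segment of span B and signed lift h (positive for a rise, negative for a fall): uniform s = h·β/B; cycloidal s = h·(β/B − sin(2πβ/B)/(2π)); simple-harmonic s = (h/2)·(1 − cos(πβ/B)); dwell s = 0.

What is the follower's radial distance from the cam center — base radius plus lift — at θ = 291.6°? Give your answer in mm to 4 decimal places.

seg 1 [0°–122°] dwell: s stays 0.0000
seg 2 [122°–161°] uniform, h=15: full span → s += 15 → s = 15.0000
seg 3 [161°–274.2°] simple-harmonic, h=-8: full span → s += -8 → s = 7.0000
seg 4 [274.2°–314°] uniform, h=23: θ=291.6° here. β=17.4, B=39.8. 23·17.4/39.8 = 10.0553 → s = 17.0553
radial distance = base radius + s = 29 + 17.0553 = 46.0553

46.0553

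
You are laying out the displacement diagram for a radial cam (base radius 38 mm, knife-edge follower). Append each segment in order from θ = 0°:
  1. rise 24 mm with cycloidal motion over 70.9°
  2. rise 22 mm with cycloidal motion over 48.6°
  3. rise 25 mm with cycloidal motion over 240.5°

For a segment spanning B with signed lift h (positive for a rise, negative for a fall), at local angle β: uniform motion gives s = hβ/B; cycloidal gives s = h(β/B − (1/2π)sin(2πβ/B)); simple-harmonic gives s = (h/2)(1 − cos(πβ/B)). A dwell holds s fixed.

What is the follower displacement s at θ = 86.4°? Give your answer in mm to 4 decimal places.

seg 1 [0°–70.9°] cycloidal, h=24: full span → s += 24 → s = 24.0000
seg 2 [70.9°–119.5°] cycloidal, h=22: θ=86.4° here. β=15.5, B=48.6. 22·(0.3189 − sin(2π·0.3189)/(2π)) = 3.8383 → s = 27.8383

27.8383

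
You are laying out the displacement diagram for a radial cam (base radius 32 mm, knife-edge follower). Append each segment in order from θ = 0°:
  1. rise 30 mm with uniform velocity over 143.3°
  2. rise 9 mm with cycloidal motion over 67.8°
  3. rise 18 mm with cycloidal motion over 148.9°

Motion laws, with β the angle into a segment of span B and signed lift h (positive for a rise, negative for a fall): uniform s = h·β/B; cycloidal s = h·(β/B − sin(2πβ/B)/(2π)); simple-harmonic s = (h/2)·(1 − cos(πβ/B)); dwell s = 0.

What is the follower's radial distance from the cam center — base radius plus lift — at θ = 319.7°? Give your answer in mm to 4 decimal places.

seg 1 [0°–143.3°] uniform, h=30: full span → s += 30 → s = 30.0000
seg 2 [143.3°–211.1°] cycloidal, h=9: full span → s += 9 → s = 39.0000
seg 3 [211.1°–360°] cycloidal, h=18: θ=319.7° here. β=108.6, B=148.9. 18·(0.7293 − sin(2π·0.7293)/(2π)) = 15.9690 → s = 54.9690
radial distance = base radius + s = 32 + 54.9690 = 86.9690

86.9690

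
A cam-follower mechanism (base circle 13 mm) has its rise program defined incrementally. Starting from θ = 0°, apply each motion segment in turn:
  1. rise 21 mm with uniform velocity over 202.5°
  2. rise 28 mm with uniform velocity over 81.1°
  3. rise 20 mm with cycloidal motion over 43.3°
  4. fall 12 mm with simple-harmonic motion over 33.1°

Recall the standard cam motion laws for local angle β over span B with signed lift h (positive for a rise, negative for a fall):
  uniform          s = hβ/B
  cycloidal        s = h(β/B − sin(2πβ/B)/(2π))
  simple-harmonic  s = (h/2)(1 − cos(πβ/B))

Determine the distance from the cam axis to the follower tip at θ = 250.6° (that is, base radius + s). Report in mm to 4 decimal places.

seg 1 [0°–202.5°] uniform, h=21: full span → s += 21 → s = 21.0000
seg 2 [202.5°–283.6°] uniform, h=28: θ=250.6° here. β=48.1, B=81.1. 28·48.1/81.1 = 16.6067 → s = 37.6067
radial distance = base radius + s = 13 + 37.6067 = 50.6067

50.6067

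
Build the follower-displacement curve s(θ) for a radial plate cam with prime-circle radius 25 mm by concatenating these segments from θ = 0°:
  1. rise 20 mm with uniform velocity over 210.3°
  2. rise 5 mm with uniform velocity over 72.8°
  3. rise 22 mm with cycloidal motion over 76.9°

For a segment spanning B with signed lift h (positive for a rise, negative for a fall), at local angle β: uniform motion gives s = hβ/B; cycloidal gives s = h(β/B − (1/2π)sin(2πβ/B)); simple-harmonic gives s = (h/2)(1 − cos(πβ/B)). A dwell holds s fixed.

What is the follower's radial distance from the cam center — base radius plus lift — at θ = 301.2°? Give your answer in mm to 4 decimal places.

seg 1 [0°–210.3°] uniform, h=20: full span → s += 20 → s = 20.0000
seg 2 [210.3°–283.1°] uniform, h=5: full span → s += 5 → s = 25.0000
seg 3 [283.1°–360°] cycloidal, h=22: θ=301.2° here. β=18.1, B=76.9. 22·(0.2354 − sin(2π·0.2354)/(2π)) = 1.6915 → s = 26.6915
radial distance = base radius + s = 25 + 26.6915 = 51.6915

51.6915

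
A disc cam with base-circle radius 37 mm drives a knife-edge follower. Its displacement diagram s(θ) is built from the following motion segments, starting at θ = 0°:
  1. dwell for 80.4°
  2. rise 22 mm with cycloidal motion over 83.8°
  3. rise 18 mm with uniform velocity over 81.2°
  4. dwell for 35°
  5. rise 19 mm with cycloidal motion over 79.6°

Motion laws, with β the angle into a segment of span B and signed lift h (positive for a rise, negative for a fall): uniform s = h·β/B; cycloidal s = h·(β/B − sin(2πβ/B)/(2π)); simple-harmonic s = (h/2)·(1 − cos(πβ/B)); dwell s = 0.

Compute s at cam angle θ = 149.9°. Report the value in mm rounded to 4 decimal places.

seg 1 [0°–80.4°] dwell: s stays 0.0000
seg 2 [80.4°–164.2°] cycloidal, h=22: θ=149.9° here. β=69.5, B=83.8. 22·(0.8294 − sin(2π·0.8294)/(2π)) = 21.3209 → s = 21.3209

21.3209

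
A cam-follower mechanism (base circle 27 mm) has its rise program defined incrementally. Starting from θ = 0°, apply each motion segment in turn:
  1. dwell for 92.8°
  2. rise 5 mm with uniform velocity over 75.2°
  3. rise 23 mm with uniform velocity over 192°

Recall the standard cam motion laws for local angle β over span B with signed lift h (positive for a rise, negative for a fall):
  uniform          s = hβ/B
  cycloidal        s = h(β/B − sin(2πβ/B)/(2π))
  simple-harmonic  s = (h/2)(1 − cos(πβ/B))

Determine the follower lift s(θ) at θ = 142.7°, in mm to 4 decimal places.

seg 1 [0°–92.8°] dwell: s stays 0.0000
seg 2 [92.8°–168°] uniform, h=5: θ=142.7° here. β=49.9, B=75.2. 5·49.9/75.2 = 3.3178 → s = 3.3178

3.3178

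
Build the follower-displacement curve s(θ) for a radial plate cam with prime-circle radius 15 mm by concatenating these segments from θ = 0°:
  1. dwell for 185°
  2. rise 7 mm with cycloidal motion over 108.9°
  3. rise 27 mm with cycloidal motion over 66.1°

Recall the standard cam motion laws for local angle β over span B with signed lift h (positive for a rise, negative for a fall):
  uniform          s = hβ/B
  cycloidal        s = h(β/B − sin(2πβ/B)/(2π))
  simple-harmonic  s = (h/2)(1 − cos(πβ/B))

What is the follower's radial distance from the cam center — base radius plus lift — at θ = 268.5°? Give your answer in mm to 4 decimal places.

seg 1 [0°–185°] dwell: s stays 0.0000
seg 2 [185°–293.9°] cycloidal, h=7: θ=268.5° here. β=83.5, B=108.9. 7·(0.7668 − sin(2π·0.7668)/(2π)) = 6.4752 → s = 6.4752
radial distance = base radius + s = 15 + 6.4752 = 21.4752

21.4752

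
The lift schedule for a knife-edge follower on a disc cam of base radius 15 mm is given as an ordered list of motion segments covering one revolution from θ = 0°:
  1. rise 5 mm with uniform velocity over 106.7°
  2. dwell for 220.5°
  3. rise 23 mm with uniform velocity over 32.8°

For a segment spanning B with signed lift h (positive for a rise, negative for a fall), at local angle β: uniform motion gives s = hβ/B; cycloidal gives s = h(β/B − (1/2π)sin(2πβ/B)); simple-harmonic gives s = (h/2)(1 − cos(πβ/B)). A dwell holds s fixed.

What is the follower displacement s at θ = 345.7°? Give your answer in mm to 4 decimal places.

seg 1 [0°–106.7°] uniform, h=5: full span → s += 5 → s = 5.0000
seg 2 [106.7°–327.2°] dwell: s stays 5.0000
seg 3 [327.2°–360°] uniform, h=23: θ=345.7° here. β=18.5, B=32.8. 23·18.5/32.8 = 12.9726 → s = 17.9726

17.9726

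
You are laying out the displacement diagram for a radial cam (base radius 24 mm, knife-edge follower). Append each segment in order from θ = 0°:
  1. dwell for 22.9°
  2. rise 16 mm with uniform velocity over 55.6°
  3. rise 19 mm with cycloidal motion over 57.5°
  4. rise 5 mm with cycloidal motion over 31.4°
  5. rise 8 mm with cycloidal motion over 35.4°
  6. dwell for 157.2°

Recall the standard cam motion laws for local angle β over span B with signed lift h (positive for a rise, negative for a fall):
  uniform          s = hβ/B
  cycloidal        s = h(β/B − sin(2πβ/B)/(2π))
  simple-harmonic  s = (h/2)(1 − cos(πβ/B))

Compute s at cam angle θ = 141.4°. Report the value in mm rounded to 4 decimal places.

seg 1 [0°–22.9°] dwell: s stays 0.0000
seg 2 [22.9°–78.5°] uniform, h=16: full span → s += 16 → s = 16.0000
seg 3 [78.5°–136°] cycloidal, h=19: full span → s += 19 → s = 35.0000
seg 4 [136°–167.4°] cycloidal, h=5: θ=141.4° here. β=5.4, B=31.4. 5·(0.1720 − sin(2π·0.1720)/(2π)) = 0.1578 → s = 35.1578

35.1578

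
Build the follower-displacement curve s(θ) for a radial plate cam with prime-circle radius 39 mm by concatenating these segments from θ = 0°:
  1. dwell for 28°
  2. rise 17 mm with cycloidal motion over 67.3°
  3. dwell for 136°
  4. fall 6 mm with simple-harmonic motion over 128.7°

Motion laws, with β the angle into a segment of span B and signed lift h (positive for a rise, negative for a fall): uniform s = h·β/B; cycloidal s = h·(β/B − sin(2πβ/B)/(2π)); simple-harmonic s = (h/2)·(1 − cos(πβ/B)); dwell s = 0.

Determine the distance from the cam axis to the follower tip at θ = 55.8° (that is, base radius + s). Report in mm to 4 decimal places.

seg 1 [0°–28°] dwell: s stays 0.0000
seg 2 [28°–95.3°] cycloidal, h=17: θ=55.8° here. β=27.8, B=67.3. 17·(0.4131 − sin(2π·0.4131)/(2π)) = 5.6170 → s = 5.6170
radial distance = base radius + s = 39 + 5.6170 = 44.6170

44.6170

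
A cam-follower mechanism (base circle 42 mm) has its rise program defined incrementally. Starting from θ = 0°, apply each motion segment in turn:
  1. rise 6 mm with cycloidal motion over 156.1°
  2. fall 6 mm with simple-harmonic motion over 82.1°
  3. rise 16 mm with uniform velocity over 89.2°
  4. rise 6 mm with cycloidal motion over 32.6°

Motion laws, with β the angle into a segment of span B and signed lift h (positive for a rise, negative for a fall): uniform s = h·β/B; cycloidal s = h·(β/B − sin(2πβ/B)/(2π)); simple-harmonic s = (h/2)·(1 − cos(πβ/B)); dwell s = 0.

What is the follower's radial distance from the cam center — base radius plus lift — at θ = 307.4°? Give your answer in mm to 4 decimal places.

seg 1 [0°–156.1°] cycloidal, h=6: full span → s += 6 → s = 6.0000
seg 2 [156.1°–238.2°] simple-harmonic, h=-6: full span → s += -6 → s = 0.0000
seg 3 [238.2°–327.4°] uniform, h=16: θ=307.4° here. β=69.2, B=89.2. 16·69.2/89.2 = 12.4126 → s = 12.4126
radial distance = base radius + s = 42 + 12.4126 = 54.4126

54.4126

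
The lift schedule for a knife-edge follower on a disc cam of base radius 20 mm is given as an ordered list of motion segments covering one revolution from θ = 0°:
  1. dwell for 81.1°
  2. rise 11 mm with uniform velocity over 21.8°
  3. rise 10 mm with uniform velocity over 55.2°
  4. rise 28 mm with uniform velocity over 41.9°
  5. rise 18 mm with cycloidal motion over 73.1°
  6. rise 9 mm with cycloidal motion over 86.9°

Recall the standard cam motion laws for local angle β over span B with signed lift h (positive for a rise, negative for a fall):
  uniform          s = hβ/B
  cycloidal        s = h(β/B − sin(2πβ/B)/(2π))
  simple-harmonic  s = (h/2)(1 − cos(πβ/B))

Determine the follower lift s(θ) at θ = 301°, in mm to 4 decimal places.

seg 1 [0°–81.1°] dwell: s stays 0.0000
seg 2 [81.1°–102.9°] uniform, h=11: full span → s += 11 → s = 11.0000
seg 3 [102.9°–158.1°] uniform, h=10: full span → s += 10 → s = 21.0000
seg 4 [158.1°–200°] uniform, h=28: full span → s += 28 → s = 49.0000
seg 5 [200°–273.1°] cycloidal, h=18: full span → s += 18 → s = 67.0000
seg 6 [273.1°–360°] cycloidal, h=9: θ=301° here. β=27.9, B=86.9. 9·(0.3211 − sin(2π·0.3211)/(2π)) = 1.5975 → s = 68.5975

68.5975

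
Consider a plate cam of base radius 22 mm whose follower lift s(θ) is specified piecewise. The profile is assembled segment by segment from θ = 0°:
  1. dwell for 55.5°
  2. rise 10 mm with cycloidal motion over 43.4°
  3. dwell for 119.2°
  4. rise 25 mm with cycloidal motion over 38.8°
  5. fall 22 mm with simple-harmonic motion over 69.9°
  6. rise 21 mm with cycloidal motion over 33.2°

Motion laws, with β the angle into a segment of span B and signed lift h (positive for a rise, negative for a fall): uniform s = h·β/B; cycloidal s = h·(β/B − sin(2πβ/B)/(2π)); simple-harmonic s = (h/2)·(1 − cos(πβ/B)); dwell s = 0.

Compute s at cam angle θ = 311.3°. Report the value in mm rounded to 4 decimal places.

seg 1 [0°–55.5°] dwell: s stays 0.0000
seg 2 [55.5°–98.9°] cycloidal, h=10: full span → s += 10 → s = 10.0000
seg 3 [98.9°–218.1°] dwell: s stays 10.0000
seg 4 [218.1°–256.9°] cycloidal, h=25: full span → s += 25 → s = 35.0000
seg 5 [256.9°–326.8°] simple-harmonic, h=-22: θ=311.3° here. β=54.4, B=69.9. -22/2·(1 − cos(π·0.7783)) = -19.4371 → s = 15.5629

15.5629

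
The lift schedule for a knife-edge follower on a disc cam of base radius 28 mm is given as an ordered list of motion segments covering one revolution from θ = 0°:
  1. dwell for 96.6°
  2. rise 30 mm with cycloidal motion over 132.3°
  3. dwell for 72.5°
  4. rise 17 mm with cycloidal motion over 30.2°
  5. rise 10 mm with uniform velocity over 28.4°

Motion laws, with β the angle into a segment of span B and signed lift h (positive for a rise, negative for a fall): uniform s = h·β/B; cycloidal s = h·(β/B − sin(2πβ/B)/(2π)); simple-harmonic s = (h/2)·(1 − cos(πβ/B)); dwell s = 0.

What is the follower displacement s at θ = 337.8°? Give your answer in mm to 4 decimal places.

seg 1 [0°–96.6°] dwell: s stays 0.0000
seg 2 [96.6°–228.9°] cycloidal, h=30: full span → s += 30 → s = 30.0000
seg 3 [228.9°–301.4°] dwell: s stays 30.0000
seg 4 [301.4°–331.6°] cycloidal, h=17: full span → s += 17 → s = 47.0000
seg 5 [331.6°–360°] uniform, h=10: θ=337.8° here. β=6.2, B=28.4. 10·6.2/28.4 = 2.1831 → s = 49.1831

49.1831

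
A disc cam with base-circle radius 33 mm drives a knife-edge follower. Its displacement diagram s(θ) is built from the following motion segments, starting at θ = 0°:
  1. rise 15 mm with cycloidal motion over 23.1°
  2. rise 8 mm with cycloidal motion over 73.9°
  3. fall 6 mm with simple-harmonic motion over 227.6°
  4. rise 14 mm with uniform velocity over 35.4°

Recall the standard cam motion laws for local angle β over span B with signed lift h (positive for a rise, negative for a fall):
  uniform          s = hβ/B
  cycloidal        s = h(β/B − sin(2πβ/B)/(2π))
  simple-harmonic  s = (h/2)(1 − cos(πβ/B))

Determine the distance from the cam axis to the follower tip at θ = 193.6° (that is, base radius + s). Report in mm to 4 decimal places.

seg 1 [0°–23.1°] cycloidal, h=15: full span → s += 15 → s = 15.0000
seg 2 [23.1°–97°] cycloidal, h=8: full span → s += 8 → s = 23.0000
seg 3 [97°–324.6°] simple-harmonic, h=-6: θ=193.6° here. β=96.6, B=227.6. -6/2·(1 − cos(π·0.4244)) = -2.2944 → s = 20.7056
radial distance = base radius + s = 33 + 20.7056 = 53.7056

53.7056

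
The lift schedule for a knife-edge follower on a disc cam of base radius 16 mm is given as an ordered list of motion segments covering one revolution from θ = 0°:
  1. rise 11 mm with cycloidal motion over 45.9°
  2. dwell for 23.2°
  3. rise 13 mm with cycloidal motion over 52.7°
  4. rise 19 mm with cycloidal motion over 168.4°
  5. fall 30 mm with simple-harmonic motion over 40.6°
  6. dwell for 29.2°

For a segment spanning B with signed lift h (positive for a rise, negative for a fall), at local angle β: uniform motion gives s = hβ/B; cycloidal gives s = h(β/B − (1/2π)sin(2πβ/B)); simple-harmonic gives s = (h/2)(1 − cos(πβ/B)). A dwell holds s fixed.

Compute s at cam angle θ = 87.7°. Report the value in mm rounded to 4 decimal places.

seg 1 [0°–45.9°] cycloidal, h=11: full span → s += 11 → s = 11.0000
seg 2 [45.9°–69.1°] dwell: s stays 11.0000
seg 3 [69.1°–121.8°] cycloidal, h=13: θ=87.7° here. β=18.6, B=52.7. 13·(0.3529 − sin(2π·0.3529)/(2π)) = 2.9371 → s = 13.9371

13.9371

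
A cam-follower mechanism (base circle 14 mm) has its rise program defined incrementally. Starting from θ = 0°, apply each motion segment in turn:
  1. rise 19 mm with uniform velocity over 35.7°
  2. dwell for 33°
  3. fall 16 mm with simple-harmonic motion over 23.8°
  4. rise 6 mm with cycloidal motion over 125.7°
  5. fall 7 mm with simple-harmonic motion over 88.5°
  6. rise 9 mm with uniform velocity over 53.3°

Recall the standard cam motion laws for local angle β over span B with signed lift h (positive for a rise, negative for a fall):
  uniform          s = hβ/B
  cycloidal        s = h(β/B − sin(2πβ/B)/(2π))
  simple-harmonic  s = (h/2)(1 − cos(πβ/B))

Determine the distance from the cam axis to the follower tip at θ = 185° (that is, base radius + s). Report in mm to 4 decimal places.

seg 1 [0°–35.7°] uniform, h=19: full span → s += 19 → s = 19.0000
seg 2 [35.7°–68.7°] dwell: s stays 19.0000
seg 3 [68.7°–92.5°] simple-harmonic, h=-16: full span → s += -16 → s = 3.0000
seg 4 [92.5°–218.2°] cycloidal, h=6: θ=185° here. β=92.5, B=125.7. 6·(0.7359 − sin(2π·0.7359)/(2π)) = 5.3664 → s = 8.3664
radial distance = base radius + s = 14 + 8.3664 = 22.3664

22.3664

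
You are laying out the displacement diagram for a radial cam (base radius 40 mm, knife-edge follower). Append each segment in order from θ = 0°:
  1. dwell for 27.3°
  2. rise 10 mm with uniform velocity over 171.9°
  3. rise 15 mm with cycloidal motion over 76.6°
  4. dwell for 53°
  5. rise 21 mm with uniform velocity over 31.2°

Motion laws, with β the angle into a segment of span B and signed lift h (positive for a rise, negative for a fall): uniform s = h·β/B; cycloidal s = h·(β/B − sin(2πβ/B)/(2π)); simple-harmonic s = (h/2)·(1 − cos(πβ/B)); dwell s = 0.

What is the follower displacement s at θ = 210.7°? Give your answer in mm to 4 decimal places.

seg 1 [0°–27.3°] dwell: s stays 0.0000
seg 2 [27.3°–199.2°] uniform, h=10: full span → s += 10 → s = 10.0000
seg 3 [199.2°–275.8°] cycloidal, h=15: θ=210.7° here. β=11.5, B=76.6. 15·(0.1501 − sin(2π·0.1501)/(2π)) = 0.3194 → s = 10.3194

10.3194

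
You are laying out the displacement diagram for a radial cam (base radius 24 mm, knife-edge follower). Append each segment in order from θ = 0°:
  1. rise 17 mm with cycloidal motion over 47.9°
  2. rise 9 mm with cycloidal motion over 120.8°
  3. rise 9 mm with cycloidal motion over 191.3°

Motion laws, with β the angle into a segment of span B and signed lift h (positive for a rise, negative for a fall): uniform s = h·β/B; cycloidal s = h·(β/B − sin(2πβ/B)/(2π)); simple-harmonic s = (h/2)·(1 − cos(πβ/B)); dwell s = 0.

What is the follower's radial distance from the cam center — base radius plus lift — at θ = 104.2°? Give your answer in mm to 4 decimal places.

seg 1 [0°–47.9°] cycloidal, h=17: full span → s += 17 → s = 17.0000
seg 2 [47.9°–168.7°] cycloidal, h=9: θ=104.2° here. β=56.3, B=120.8. 9·(0.4661 − sin(2π·0.4661)/(2π)) = 3.8914 → s = 20.8914
radial distance = base radius + s = 24 + 20.8914 = 44.8914

44.8914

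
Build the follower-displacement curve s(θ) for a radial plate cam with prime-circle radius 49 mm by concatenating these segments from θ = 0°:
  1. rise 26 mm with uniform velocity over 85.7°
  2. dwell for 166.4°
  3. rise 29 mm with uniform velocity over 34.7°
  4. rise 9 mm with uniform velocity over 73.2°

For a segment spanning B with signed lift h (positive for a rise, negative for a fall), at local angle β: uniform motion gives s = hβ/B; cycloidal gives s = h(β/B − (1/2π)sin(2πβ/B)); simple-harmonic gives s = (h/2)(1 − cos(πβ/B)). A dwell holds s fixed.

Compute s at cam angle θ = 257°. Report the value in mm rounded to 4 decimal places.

seg 1 [0°–85.7°] uniform, h=26: full span → s += 26 → s = 26.0000
seg 2 [85.7°–252.1°] dwell: s stays 26.0000
seg 3 [252.1°–286.8°] uniform, h=29: θ=257° here. β=4.9, B=34.7. 29·4.9/34.7 = 4.0951 → s = 30.0951

30.0951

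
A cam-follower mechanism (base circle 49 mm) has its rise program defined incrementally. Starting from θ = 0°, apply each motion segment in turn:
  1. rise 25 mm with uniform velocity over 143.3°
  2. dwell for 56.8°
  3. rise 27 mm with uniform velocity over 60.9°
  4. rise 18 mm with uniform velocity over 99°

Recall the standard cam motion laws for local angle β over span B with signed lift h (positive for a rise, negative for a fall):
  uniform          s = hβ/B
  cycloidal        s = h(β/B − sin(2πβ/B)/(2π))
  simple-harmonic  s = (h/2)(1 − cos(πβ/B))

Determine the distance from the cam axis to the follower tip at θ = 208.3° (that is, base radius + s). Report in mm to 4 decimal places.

seg 1 [0°–143.3°] uniform, h=25: full span → s += 25 → s = 25.0000
seg 2 [143.3°–200.1°] dwell: s stays 25.0000
seg 3 [200.1°–261°] uniform, h=27: θ=208.3° here. β=8.2, B=60.9. 27·8.2/60.9 = 3.6355 → s = 28.6355
radial distance = base radius + s = 49 + 28.6355 = 77.6355

77.6355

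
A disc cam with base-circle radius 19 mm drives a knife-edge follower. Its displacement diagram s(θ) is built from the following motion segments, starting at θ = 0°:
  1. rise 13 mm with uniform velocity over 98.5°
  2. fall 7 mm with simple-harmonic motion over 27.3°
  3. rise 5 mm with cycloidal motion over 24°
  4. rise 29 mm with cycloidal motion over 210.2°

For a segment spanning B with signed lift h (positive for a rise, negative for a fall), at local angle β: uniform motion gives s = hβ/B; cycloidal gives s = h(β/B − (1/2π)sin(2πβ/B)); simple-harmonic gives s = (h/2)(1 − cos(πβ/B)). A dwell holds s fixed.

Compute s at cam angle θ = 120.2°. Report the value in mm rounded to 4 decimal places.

seg 1 [0°–98.5°] uniform, h=13: full span → s += 13 → s = 13.0000
seg 2 [98.5°–125.8°] simple-harmonic, h=-7: θ=120.2° here. β=21.7, B=27.3. -7/2·(1 − cos(π·0.7949)) = -6.2980 → s = 6.7020

6.7020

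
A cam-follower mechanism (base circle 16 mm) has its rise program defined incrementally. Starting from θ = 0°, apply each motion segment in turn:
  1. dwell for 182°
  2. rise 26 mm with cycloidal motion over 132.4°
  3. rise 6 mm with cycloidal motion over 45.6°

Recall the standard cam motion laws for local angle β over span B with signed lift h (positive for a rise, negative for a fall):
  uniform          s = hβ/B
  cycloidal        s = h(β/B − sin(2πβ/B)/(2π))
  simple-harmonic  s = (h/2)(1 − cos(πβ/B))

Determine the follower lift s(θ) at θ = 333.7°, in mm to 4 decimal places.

seg 1 [0°–182°] dwell: s stays 0.0000
seg 2 [182°–314.4°] cycloidal, h=26: full span → s += 26 → s = 26.0000
seg 3 [314.4°–360°] cycloidal, h=6: θ=333.7° here. β=19.3, B=45.6. 6·(0.4232 − sin(2π·0.4232)/(2π)) = 2.0966 → s = 28.0966

28.0966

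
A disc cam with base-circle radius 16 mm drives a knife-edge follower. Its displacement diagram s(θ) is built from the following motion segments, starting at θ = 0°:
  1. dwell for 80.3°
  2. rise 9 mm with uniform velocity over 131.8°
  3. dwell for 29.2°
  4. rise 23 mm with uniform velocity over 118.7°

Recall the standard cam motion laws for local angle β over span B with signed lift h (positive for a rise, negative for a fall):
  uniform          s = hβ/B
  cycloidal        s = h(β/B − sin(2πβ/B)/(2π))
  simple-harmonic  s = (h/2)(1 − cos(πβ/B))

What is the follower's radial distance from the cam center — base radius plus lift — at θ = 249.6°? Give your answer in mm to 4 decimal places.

seg 1 [0°–80.3°] dwell: s stays 0.0000
seg 2 [80.3°–212.1°] uniform, h=9: full span → s += 9 → s = 9.0000
seg 3 [212.1°–241.3°] dwell: s stays 9.0000
seg 4 [241.3°–360°] uniform, h=23: θ=249.6° here. β=8.3, B=118.7. 23·8.3/118.7 = 1.6083 → s = 10.6083
radial distance = base radius + s = 16 + 10.6083 = 26.6083

26.6083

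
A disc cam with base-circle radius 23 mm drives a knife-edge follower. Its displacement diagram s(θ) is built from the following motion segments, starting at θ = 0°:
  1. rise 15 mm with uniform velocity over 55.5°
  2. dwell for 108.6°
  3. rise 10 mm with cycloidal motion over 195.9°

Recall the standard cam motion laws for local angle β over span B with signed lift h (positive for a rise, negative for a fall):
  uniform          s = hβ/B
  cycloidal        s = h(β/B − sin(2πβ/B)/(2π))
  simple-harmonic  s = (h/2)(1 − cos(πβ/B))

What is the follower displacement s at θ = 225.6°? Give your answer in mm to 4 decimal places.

seg 1 [0°–55.5°] uniform, h=15: full span → s += 15 → s = 15.0000
seg 2 [55.5°–164.1°] dwell: s stays 15.0000
seg 3 [164.1°–360°] cycloidal, h=10: θ=225.6° here. β=61.5, B=195.9. 10·(0.3139 − sin(2π·0.3139)/(2π)) = 1.6745 → s = 16.6745

16.6745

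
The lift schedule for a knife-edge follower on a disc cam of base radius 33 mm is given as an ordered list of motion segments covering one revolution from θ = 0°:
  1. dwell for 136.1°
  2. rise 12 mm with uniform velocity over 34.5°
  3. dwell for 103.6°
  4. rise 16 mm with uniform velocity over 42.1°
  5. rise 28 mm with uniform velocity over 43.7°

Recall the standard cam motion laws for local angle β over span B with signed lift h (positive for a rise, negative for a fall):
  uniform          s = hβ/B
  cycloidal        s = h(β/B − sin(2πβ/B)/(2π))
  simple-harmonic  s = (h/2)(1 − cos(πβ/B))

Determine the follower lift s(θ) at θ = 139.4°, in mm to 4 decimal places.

seg 1 [0°–136.1°] dwell: s stays 0.0000
seg 2 [136.1°–170.6°] uniform, h=12: θ=139.4° here. β=3.3, B=34.5. 12·3.3/34.5 = 1.1478 → s = 1.1478

1.1478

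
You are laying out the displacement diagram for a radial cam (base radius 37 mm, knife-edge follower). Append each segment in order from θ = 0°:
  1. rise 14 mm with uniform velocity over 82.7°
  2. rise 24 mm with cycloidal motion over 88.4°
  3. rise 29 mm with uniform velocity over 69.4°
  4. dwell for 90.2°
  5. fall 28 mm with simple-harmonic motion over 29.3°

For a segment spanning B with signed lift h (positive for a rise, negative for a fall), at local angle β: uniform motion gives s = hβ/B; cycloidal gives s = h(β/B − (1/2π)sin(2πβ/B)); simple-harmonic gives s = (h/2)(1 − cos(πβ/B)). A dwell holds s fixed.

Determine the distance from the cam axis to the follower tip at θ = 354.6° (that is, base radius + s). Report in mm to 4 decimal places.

seg 1 [0°–82.7°] uniform, h=14: full span → s += 14 → s = 14.0000
seg 2 [82.7°–171.1°] cycloidal, h=24: full span → s += 24 → s = 38.0000
seg 3 [171.1°–240.5°] uniform, h=29: full span → s += 29 → s = 67.0000
seg 4 [240.5°–330.7°] dwell: s stays 67.0000
seg 5 [330.7°–360°] simple-harmonic, h=-28: θ=354.6° here. β=23.9, B=29.3. -28/2·(1 − cos(π·0.8157)) = -25.7182 → s = 41.2818
radial distance = base radius + s = 37 + 41.2818 = 78.2818

78.2818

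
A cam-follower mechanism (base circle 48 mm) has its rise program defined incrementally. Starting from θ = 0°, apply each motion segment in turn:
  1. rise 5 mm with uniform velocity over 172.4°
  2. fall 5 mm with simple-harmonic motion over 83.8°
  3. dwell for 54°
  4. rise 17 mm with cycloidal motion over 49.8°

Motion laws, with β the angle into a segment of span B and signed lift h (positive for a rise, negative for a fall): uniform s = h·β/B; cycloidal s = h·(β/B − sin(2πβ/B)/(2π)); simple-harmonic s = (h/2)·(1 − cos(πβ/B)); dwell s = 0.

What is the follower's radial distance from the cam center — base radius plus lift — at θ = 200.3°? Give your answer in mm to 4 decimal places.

seg 1 [0°–172.4°] uniform, h=5: full span → s += 5 → s = 5.0000
seg 2 [172.4°–256.2°] simple-harmonic, h=-5: θ=200.3° here. β=27.9, B=83.8. -5/2·(1 − cos(π·0.3329)) = -1.2473 → s = 3.7527
radial distance = base radius + s = 48 + 3.7527 = 51.7527

51.7527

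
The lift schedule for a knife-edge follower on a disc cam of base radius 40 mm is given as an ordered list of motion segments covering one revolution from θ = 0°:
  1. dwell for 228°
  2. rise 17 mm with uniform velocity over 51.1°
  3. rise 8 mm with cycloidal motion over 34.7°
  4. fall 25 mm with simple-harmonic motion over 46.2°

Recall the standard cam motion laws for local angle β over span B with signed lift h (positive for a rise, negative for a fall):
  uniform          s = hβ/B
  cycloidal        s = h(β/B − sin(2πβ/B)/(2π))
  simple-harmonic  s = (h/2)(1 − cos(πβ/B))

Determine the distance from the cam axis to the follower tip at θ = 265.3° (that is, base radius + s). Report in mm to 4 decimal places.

seg 1 [0°–228°] dwell: s stays 0.0000
seg 2 [228°–279.1°] uniform, h=17: θ=265.3° here. β=37.3, B=51.1. 17·37.3/51.1 = 12.4090 → s = 12.4090
radial distance = base radius + s = 40 + 12.4090 = 52.4090

52.4090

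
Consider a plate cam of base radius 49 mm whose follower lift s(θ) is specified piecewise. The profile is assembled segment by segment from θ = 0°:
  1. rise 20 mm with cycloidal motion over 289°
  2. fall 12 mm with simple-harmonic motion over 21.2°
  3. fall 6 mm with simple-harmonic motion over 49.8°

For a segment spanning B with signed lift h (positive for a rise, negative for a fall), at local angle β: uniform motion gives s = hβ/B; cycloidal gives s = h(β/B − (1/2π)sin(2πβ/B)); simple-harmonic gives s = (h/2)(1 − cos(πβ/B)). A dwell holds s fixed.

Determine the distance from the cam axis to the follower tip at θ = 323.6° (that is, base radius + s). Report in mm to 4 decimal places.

seg 1 [0°–289°] cycloidal, h=20: full span → s += 20 → s = 20.0000
seg 2 [289°–310.2°] simple-harmonic, h=-12: full span → s += -12 → s = 8.0000
seg 3 [310.2°–360°] simple-harmonic, h=-6: θ=323.6° here. β=13.4, B=49.8. -6/2·(1 − cos(π·0.2691)) = -1.0095 → s = 6.9905
radial distance = base radius + s = 49 + 6.9905 = 55.9905

55.9905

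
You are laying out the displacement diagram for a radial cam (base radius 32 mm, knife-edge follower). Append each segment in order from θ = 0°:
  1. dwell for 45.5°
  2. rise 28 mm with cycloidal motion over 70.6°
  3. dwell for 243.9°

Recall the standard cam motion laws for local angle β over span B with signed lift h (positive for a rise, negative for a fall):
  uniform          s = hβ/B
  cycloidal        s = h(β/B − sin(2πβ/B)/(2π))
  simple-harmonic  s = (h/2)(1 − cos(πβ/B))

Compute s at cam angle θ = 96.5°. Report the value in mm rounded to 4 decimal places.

seg 1 [0°–45.5°] dwell: s stays 0.0000
seg 2 [45.5°–116.1°] cycloidal, h=28: θ=96.5° here. β=51, B=70.6. 28·(0.7224 − sin(2π·0.7224)/(2π)) = 24.6160 → s = 24.6160

24.6160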